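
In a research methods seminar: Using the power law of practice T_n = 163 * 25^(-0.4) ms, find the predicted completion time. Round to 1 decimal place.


T_n = 163 * 25^(-0.4)
25^(-0.4) = 0.275946
T_n = 163 * 0.275946
= 45.0 ms


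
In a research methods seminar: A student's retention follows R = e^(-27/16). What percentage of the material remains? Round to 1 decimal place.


R = e^(-t/S)
-t/S = -27/16 = -1.6875
R = e^(-1.6875) = 0.184981
Percentage = 0.184981 * 100
= 18.5


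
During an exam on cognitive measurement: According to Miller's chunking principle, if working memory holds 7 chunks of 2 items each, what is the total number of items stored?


Total items = chunks * items_per_chunk
= 7 * 2
= 14


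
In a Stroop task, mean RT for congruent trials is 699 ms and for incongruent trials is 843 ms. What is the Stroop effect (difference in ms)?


Stroop effect = RT(incongruent) - RT(congruent)
= 843 - 699
= 144 ms


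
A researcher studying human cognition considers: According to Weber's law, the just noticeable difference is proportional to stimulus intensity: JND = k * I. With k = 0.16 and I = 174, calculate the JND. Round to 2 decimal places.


JND = k * I
JND = 0.16 * 174
= 27.84


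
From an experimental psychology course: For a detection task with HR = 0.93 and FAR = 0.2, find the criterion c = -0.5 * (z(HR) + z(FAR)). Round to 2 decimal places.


c = -0.5 * (z(HR) + z(FAR))
z(0.93) = 1.4758
z(0.2) = -0.8416
c = -0.5 * (1.4758 + -0.8416)
= -0.5 * 0.6342
= -0.32


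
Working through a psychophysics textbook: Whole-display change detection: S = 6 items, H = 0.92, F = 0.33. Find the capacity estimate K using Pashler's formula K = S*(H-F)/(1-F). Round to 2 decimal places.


K = S * (H - F) / (1 - F)
H - F = 0.59
1 - F = 0.67
K = 6 * 0.59 / 0.67
= 5.28


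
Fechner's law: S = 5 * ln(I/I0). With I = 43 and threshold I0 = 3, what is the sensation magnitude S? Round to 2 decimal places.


S = 5 * ln(43/3)
I/I0 = 14.333333
ln(14.333333) = 2.6626
S = 5 * 2.6626
= 13.31


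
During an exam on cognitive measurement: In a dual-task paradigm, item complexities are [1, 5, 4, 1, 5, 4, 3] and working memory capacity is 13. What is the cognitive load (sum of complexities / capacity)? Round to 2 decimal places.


Total complexity = 1 + 5 + 4 + 1 + 5 + 4 + 3 = 23
Load = total / capacity = 23 / 13
= 1.77


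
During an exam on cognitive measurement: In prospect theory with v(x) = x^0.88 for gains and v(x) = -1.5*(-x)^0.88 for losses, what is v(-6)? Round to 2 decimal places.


Since x = -6 < 0, use v(x) = -lambda*(-x)^alpha
(-x) = 6
6^0.88 = 4.8392
v(-6) = -1.5 * 4.8392
= -7.26


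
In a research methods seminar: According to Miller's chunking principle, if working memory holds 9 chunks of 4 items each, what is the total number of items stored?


Total items = chunks * items_per_chunk
= 9 * 4
= 36


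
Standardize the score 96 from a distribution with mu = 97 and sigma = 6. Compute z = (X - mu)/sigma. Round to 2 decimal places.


z = (X - mu) / sigma
= (96 - 97) / 6
= -1 / 6
= -0.17


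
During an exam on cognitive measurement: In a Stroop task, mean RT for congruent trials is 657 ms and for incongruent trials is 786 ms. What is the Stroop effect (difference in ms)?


Stroop effect = RT(incongruent) - RT(congruent)
= 786 - 657
= 129 ms


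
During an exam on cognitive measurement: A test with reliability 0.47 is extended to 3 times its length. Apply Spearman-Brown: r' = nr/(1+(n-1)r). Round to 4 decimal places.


r_new = n*r / (1 + (n-1)*r)
Numerator = 3 * 0.47 = 1.41
Denominator = 1 + 2 * 0.47 = 1.94
r_new = 1.41 / 1.94
= 0.7268


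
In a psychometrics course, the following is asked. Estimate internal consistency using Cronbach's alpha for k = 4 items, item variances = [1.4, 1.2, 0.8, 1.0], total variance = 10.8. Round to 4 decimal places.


alpha = (k/(k-1)) * (1 - sum(s_i^2)/s_total^2)
sum(item variances) = 4.4
k/(k-1) = 4/3 = 1.333333
1 - 4.4/10.8 = 1 - 0.407407 = 0.592593
alpha = 1.333333 * 0.592593
= 0.7901


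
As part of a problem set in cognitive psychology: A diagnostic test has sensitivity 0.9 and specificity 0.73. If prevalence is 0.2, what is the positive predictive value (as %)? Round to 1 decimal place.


PPV = (sens * prev) / (sens * prev + (1-spec) * (1-prev))
Numerator = 0.9 * 0.2 = 0.18
P(positive and no disease) = (1 - spec) * (1 - prev) = (1 - 0.73) * (1 - 0.2) = 0.216
Denominator = 0.18 + 0.216 = 0.396
PPV = 0.18 / 0.396 = 0.454545
As percentage = 45.5


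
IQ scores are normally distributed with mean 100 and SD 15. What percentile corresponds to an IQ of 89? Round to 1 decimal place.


z = (IQ - mean) / SD
z = (89 - 100) / 15 = -0.7333
Percentile = Phi(-0.7333) * 100
Phi(-0.7333) = 0.231688
= 23.2


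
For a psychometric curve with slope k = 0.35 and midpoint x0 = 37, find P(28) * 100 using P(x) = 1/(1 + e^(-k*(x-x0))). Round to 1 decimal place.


P(x) = 1/(1 + e^(-0.35*(28 - 37)))
Exponent = -0.35 * -9 = 3.15
e^(3.15) = 23.336065
P = 1/(1 + 23.336065) = 0.041091
Percentage = 4.1


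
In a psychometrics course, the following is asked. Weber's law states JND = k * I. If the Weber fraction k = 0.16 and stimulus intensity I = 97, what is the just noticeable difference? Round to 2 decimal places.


JND = k * I
JND = 0.16 * 97
= 15.52


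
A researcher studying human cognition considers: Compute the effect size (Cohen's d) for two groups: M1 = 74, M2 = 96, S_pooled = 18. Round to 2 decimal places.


Cohen's d = (M1 - M2) / S_pooled
= (74 - 96) / 18
= -22 / 18
= -1.22


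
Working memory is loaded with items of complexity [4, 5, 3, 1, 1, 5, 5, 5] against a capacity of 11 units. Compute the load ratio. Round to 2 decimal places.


Total complexity = 4 + 5 + 3 + 1 + 1 + 5 + 5 + 5 = 29
Load = total / capacity = 29 / 11
= 2.64


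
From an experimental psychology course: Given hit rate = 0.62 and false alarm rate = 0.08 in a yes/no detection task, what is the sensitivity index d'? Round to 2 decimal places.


d' = z(HR) - z(FAR)
z(0.62) = 0.3055
z(0.08) = -1.4051
d' = 0.3055 - -1.4051
= 1.71


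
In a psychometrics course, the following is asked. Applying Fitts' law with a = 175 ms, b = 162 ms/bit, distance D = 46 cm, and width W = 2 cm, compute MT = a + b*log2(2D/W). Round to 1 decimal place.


MT = 175 + 162 * log2(2*46/2)
2D/W = 46.0
log2(46.0) = 5.5236
MT = 175 + 162 * 5.5236
= 1069.8 ms


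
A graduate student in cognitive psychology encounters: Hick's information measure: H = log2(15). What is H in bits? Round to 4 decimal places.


H = log2(n)
H = log2(15)
= 3.9069


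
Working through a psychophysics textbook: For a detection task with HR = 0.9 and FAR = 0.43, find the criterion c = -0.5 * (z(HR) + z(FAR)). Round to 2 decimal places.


c = -0.5 * (z(HR) + z(FAR))
z(0.9) = 1.2816
z(0.43) = -0.1764
c = -0.5 * (1.2816 + -0.1764)
= -0.5 * 1.1052
= -0.55


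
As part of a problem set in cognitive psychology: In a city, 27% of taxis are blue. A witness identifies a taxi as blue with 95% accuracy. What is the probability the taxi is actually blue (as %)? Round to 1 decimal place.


P(blue | says blue) = P(says blue | blue)*P(blue) / [P(says blue | blue)*P(blue) + P(says blue | not blue)*P(not blue)]
Numerator = 0.95 * 0.27 = 0.2565
False identification = 0.05 * 0.73 = 0.0365
P = 0.2565 / (0.2565 + 0.0365)
= 0.2565 / 0.293
As percentage = 87.5


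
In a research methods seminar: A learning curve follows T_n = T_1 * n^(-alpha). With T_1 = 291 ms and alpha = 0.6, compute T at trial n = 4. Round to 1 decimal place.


T_n = 291 * 4^(-0.6)
4^(-0.6) = 0.435275
T_n = 291 * 0.435275
= 126.7 ms


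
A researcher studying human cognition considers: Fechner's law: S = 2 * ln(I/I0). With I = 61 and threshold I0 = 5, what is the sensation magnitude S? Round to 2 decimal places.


S = 2 * ln(61/5)
I/I0 = 12.2
ln(12.2) = 2.5014
S = 2 * 2.5014
= 5.00


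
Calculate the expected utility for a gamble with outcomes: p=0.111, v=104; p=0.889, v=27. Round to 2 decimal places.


EU = sum(p_i * v_i)
0.111 * 104 = 11.544
0.889 * 27 = 24.003
EU = 11.544 + 24.003
= 35.55


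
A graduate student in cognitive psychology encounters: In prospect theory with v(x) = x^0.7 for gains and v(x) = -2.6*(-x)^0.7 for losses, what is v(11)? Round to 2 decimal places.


Since x = 11 >= 0, use v(x) = x^0.7
11^0.7 = 5.3577
v(11) = 5.36


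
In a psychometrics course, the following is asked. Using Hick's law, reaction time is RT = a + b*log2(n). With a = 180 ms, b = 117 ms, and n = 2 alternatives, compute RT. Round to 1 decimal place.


RT = 180 + 117 * log2(2)
log2(2) = 1.0
RT = 180 + 117 * 1.0
= 180 + 117.0
= 297.0 ms


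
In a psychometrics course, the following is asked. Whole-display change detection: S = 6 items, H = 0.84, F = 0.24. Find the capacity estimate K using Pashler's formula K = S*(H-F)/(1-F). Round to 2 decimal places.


K = S * (H - F) / (1 - F)
H - F = 0.6
1 - F = 0.76
K = 6 * 0.6 / 0.76
= 4.74


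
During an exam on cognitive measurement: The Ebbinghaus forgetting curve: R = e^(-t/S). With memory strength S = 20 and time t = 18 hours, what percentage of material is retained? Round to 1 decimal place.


R = e^(-t/S)
-t/S = -18/20 = -0.9
R = e^(-0.9) = 0.40657
Percentage = 0.40657 * 100
= 40.7


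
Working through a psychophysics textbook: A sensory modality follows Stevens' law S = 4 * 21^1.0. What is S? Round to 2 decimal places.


S = 4 * 21^1.0
21^1.0 = 21.0
S = 4 * 21.0
= 84.00


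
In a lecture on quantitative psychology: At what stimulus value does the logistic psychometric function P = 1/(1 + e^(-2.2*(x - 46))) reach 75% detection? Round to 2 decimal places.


At P = 0.75: 0.75 = 1/(1 + e^(-k*(x-x0)))
Solving: e^(-k*(x-x0)) = 1/3
x = x0 + ln(3)/k
ln(3) = 1.0986
x = 46 + 1.0986/2.2
= 46 + 0.4994
= 46.50


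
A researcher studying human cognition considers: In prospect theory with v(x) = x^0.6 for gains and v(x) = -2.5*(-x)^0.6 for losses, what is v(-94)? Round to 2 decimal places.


Since x = -94 < 0, use v(x) = -lambda*(-x)^alpha
(-x) = 94
94^0.6 = 15.2713
v(-94) = -2.5 * 15.2713
= -38.18


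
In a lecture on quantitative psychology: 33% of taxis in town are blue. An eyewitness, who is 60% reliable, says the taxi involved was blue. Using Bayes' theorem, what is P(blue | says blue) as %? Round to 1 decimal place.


P(blue | says blue) = P(says blue | blue)*P(blue) / [P(says blue | blue)*P(blue) + P(says blue | not blue)*P(not blue)]
Numerator = 0.6 * 0.33 = 0.198
False identification = 0.4 * 0.67 = 0.268
P = 0.198 / (0.198 + 0.268)
= 0.198 / 0.466
As percentage = 42.5


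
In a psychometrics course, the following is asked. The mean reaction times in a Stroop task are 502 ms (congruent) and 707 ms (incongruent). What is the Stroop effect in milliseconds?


Stroop effect = RT(incongruent) - RT(congruent)
= 707 - 502
= 205 ms


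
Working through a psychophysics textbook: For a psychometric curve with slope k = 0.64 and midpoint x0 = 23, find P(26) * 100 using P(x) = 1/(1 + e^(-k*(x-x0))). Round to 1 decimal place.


P(x) = 1/(1 + e^(-0.64*(26 - 23)))
Exponent = -0.64 * 3 = -1.92
e^(-1.92) = 0.146607
P = 1/(1 + 0.146607) = 0.872138
Percentage = 87.2


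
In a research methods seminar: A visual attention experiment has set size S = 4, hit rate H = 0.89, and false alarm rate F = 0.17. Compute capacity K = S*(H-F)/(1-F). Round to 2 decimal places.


K = S * (H - F) / (1 - F)
H - F = 0.72
1 - F = 0.83
K = 4 * 0.72 / 0.83
= 3.47


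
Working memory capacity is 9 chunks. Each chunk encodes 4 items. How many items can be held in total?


Total items = chunks * items_per_chunk
= 9 * 4
= 36


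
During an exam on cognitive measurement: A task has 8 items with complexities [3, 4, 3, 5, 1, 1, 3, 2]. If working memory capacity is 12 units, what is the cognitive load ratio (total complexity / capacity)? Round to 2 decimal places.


Total complexity = 3 + 4 + 3 + 5 + 1 + 1 + 3 + 2 = 22
Load = total / capacity = 22 / 12
= 1.83


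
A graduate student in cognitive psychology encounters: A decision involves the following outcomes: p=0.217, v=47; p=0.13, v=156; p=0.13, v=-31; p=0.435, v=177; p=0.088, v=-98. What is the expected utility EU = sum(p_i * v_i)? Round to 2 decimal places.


EU = sum(p_i * v_i)
0.217 * 47 = 10.199
0.13 * 156 = 20.28
0.13 * -31 = -4.03
0.435 * 177 = 76.995
0.088 * -98 = -8.624
EU = 10.199 + 20.28 + -4.03 + 76.995 + -8.624
= 94.82


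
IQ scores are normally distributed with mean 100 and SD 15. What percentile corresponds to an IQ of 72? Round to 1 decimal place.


z = (IQ - mean) / SD
z = (72 - 100) / 15 = -1.8667
Percentile = Phi(-1.8667) * 100
Phi(-1.8667) = 0.030972
= 3.1


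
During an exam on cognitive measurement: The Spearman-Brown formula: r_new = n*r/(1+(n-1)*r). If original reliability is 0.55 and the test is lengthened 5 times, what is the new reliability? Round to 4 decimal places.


r_new = n*r / (1 + (n-1)*r)
Numerator = 5 * 0.55 = 2.75
Denominator = 1 + 4 * 0.55 = 3.2
r_new = 2.75 / 3.2
= 0.8594


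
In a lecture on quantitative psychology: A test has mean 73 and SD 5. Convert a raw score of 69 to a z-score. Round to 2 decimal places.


z = (X - mu) / sigma
= (69 - 73) / 5
= -4 / 5
= -0.80


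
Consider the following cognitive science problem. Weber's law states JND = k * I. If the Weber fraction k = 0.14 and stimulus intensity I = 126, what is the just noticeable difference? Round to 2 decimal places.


JND = k * I
JND = 0.14 * 126
= 17.64


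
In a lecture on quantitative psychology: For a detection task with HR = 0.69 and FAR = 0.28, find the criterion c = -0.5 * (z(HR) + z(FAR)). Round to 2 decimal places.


c = -0.5 * (z(HR) + z(FAR))
z(0.69) = 0.4959
z(0.28) = -0.5828
c = -0.5 * (0.4959 + -0.5828)
= -0.5 * -0.0869
= 0.04


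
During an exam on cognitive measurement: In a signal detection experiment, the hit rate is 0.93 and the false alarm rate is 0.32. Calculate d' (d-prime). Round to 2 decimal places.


d' = z(HR) - z(FAR)
z(0.93) = 1.4758
z(0.32) = -0.4677
d' = 1.4758 - -0.4677
= 1.94


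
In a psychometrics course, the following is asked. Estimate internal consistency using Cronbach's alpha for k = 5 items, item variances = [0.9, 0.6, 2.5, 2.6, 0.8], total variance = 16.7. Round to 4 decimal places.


alpha = (k/(k-1)) * (1 - sum(s_i^2)/s_total^2)
sum(item variances) = 7.4
k/(k-1) = 5/4 = 1.25
1 - 7.4/16.7 = 1 - 0.443114 = 0.556886
alpha = 1.25 * 0.556886
= 0.6961


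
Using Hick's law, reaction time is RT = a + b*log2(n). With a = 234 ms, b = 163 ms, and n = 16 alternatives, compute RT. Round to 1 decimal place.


RT = 234 + 163 * log2(16)
log2(16) = 4.0
RT = 234 + 163 * 4.0
= 234 + 652.0
= 886.0 ms


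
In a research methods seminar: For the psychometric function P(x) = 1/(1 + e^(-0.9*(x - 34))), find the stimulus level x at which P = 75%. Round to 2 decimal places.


At P = 0.75: 0.75 = 1/(1 + e^(-k*(x-x0)))
Solving: e^(-k*(x-x0)) = 1/3
x = x0 + ln(3)/k
ln(3) = 1.0986
x = 34 + 1.0986/0.9
= 34 + 1.2207
= 35.22


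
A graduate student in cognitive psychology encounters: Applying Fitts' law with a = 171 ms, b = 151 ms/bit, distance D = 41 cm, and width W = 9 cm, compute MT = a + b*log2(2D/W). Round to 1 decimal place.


MT = 171 + 151 * log2(2*41/9)
2D/W = 9.111111
log2(9.111111) = 3.1876
MT = 171 + 151 * 3.1876
= 652.3 ms


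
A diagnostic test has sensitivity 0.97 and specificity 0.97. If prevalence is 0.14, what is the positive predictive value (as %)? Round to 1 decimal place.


PPV = (sens * prev) / (sens * prev + (1-spec) * (1-prev))
Numerator = 0.97 * 0.14 = 0.1358
P(positive and no disease) = (1 - spec) * (1 - prev) = (1 - 0.97) * (1 - 0.14) = 0.0258
Denominator = 0.1358 + 0.0258 = 0.1616
PPV = 0.1358 / 0.1616 = 0.840347
As percentage = 84.0


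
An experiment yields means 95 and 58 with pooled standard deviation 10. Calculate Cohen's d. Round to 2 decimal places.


Cohen's d = (M1 - M2) / S_pooled
= (95 - 58) / 10
= 37 / 10
= 3.70


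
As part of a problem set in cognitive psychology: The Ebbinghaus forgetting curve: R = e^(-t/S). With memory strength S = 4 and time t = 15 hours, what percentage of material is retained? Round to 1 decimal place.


R = e^(-t/S)
-t/S = -15/4 = -3.75
R = e^(-3.75) = 0.023518
Percentage = 0.023518 * 100
= 2.4


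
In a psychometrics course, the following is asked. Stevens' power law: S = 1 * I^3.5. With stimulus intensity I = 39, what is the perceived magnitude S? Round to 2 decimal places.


S = 1 * 39^3.5
39^3.5 = 370447.0363
S = 1 * 370447.0363
= 370447.04


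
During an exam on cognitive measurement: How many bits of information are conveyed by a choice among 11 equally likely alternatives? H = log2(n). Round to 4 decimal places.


H = log2(n)
H = log2(11)
= 3.4594


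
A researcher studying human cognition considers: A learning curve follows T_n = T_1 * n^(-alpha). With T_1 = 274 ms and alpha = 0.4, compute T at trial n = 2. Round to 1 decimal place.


T_n = 274 * 2^(-0.4)
2^(-0.4) = 0.757858
T_n = 274 * 0.757858
= 207.7 ms


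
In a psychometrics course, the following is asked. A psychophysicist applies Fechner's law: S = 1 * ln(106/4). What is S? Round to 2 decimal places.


S = 1 * ln(106/4)
I/I0 = 26.5
ln(26.5) = 3.2771
S = 1 * 3.2771
= 3.28


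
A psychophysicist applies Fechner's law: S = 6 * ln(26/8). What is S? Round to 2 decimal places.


S = 6 * ln(26/8)
I/I0 = 3.25
ln(3.25) = 1.1787
S = 6 * 1.1787
= 7.07


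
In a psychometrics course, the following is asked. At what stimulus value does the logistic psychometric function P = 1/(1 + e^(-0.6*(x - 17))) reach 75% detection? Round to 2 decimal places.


At P = 0.75: 0.75 = 1/(1 + e^(-k*(x-x0)))
Solving: e^(-k*(x-x0)) = 1/3
x = x0 + ln(3)/k
ln(3) = 1.0986
x = 17 + 1.0986/0.6
= 17 + 1.831
= 18.83


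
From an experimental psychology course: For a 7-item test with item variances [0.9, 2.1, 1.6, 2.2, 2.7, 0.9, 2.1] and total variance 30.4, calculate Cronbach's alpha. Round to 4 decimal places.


alpha = (k/(k-1)) * (1 - sum(s_i^2)/s_total^2)
sum(item variances) = 12.5
k/(k-1) = 7/6 = 1.166667
1 - 12.5/30.4 = 1 - 0.411184 = 0.588816
alpha = 1.166667 * 0.588816
= 0.6870


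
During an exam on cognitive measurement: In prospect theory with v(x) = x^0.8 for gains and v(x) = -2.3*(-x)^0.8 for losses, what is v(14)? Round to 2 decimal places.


Since x = 14 >= 0, use v(x) = x^0.8
14^0.8 = 8.2585
v(14) = 8.26


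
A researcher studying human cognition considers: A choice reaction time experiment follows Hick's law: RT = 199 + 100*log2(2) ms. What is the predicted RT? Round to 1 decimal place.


RT = 199 + 100 * log2(2)
log2(2) = 1.0
RT = 199 + 100 * 1.0
= 199 + 100.0
= 299.0 ms


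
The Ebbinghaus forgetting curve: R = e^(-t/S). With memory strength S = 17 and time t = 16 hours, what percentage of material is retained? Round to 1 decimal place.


R = e^(-t/S)
-t/S = -16/17 = -0.941176
R = e^(-0.941176) = 0.390169
Percentage = 0.390169 * 100
= 39.0


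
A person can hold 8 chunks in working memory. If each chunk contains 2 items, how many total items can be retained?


Total items = chunks * items_per_chunk
= 8 * 2
= 16


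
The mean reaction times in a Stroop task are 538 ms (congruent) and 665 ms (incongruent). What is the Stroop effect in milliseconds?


Stroop effect = RT(incongruent) - RT(congruent)
= 665 - 538
= 127 ms


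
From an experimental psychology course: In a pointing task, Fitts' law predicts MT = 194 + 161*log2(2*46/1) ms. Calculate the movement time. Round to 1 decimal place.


MT = 194 + 161 * log2(2*46/1)
2D/W = 92.0
log2(92.0) = 6.5236
MT = 194 + 161 * 6.5236
= 1244.3 ms


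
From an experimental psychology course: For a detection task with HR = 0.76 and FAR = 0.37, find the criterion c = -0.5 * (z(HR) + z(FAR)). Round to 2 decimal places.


c = -0.5 * (z(HR) + z(FAR))
z(0.76) = 0.7063
z(0.37) = -0.3319
c = -0.5 * (0.7063 + -0.3319)
= -0.5 * 0.3744
= -0.19


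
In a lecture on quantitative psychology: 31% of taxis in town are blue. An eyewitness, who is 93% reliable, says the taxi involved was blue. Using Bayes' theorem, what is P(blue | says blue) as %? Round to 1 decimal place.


P(blue | says blue) = P(says blue | blue)*P(blue) / [P(says blue | blue)*P(blue) + P(says blue | not blue)*P(not blue)]
Numerator = 0.93 * 0.31 = 0.2883
False identification = 0.07 * 0.69 = 0.0483
P = 0.2883 / (0.2883 + 0.0483)
= 0.2883 / 0.3366
As percentage = 85.7


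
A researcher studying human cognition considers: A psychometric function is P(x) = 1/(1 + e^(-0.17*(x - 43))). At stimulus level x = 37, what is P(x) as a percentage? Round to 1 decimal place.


P(x) = 1/(1 + e^(-0.17*(37 - 43)))
Exponent = -0.17 * -6 = 1.02
e^(1.02) = 2.773195
P = 1/(1 + 2.773195) = 0.265027
Percentage = 26.5


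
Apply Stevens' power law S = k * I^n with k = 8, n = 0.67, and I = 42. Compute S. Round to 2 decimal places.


S = 8 * 42^0.67
42^0.67 = 12.2342
S = 8 * 12.2342
= 97.87


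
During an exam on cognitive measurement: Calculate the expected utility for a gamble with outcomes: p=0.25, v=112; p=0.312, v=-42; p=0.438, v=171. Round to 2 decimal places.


EU = sum(p_i * v_i)
0.25 * 112 = 28.0
0.312 * -42 = -13.104
0.438 * 171 = 74.898
EU = 28.0 + -13.104 + 74.898
= 89.79


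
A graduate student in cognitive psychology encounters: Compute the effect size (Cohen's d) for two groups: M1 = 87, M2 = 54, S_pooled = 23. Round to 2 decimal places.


Cohen's d = (M1 - M2) / S_pooled
= (87 - 54) / 23
= 33 / 23
= 1.43


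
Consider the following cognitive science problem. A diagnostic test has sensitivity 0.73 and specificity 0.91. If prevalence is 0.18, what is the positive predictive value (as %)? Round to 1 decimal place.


PPV = (sens * prev) / (sens * prev + (1-spec) * (1-prev))
Numerator = 0.73 * 0.18 = 0.1314
P(positive and no disease) = (1 - spec) * (1 - prev) = (1 - 0.91) * (1 - 0.18) = 0.0738
Denominator = 0.1314 + 0.0738 = 0.2052
PPV = 0.1314 / 0.2052 = 0.640351
As percentage = 64.0


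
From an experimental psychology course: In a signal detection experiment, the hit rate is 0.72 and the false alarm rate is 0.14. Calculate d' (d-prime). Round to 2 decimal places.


d' = z(HR) - z(FAR)
z(0.72) = 0.5828
z(0.14) = -1.0803
d' = 0.5828 - -1.0803
= 1.66


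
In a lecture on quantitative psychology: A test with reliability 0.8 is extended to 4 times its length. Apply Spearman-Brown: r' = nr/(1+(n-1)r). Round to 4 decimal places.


r_new = n*r / (1 + (n-1)*r)
Numerator = 4 * 0.8 = 3.2
Denominator = 1 + 3 * 0.8 = 3.4
r_new = 3.2 / 3.4
= 0.9412


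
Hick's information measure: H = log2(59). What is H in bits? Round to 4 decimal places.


H = log2(n)
H = log2(59)
= 5.8826


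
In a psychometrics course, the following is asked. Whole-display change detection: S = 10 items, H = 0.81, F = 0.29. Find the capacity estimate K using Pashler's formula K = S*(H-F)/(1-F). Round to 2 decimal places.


K = S * (H - F) / (1 - F)
H - F = 0.52
1 - F = 0.71
K = 10 * 0.52 / 0.71
= 7.32


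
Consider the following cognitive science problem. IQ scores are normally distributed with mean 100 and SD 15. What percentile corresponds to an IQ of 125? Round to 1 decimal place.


z = (IQ - mean) / SD
z = (125 - 100) / 15 = 1.6667
Percentile = Phi(1.6667) * 100
Phi(1.6667) = 0.952213
= 95.2


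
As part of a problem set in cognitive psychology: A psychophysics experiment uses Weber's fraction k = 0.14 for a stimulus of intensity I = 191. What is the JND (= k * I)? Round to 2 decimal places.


JND = k * I
JND = 0.14 * 191
= 26.74


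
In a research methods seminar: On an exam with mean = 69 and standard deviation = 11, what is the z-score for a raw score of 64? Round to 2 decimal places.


z = (X - mu) / sigma
= (64 - 69) / 11
= -5 / 11
= -0.45


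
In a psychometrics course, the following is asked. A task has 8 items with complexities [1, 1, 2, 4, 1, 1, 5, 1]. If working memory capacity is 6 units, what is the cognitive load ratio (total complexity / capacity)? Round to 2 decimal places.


Total complexity = 1 + 1 + 2 + 4 + 1 + 1 + 5 + 1 = 16
Load = total / capacity = 16 / 6
= 2.67


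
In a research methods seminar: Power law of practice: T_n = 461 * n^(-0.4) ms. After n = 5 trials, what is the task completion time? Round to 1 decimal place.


T_n = 461 * 5^(-0.4)
5^(-0.4) = 0.525306
T_n = 461 * 0.525306
= 242.2 ms


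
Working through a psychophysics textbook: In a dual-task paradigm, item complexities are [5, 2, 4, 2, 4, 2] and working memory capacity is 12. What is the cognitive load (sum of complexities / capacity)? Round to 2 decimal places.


Total complexity = 5 + 2 + 4 + 2 + 4 + 2 = 19
Load = total / capacity = 19 / 12
= 1.58


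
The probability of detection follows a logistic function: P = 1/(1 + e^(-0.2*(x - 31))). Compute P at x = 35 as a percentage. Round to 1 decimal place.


P(x) = 1/(1 + e^(-0.2*(35 - 31)))
Exponent = -0.2 * 4 = -0.8
e^(-0.8) = 0.449329
P = 1/(1 + 0.449329) = 0.689974
Percentage = 69.0


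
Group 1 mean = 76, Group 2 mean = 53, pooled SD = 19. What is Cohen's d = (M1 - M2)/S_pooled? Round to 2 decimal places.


Cohen's d = (M1 - M2) / S_pooled
= (76 - 53) / 19
= 23 / 19
= 1.21


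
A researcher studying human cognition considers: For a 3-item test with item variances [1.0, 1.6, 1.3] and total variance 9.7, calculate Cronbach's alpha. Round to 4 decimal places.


alpha = (k/(k-1)) * (1 - sum(s_i^2)/s_total^2)
sum(item variances) = 3.9
k/(k-1) = 3/2 = 1.5
1 - 3.9/9.7 = 1 - 0.402062 = 0.597938
alpha = 1.5 * 0.597938
= 0.8969


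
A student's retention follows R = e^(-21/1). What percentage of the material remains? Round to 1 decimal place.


R = e^(-t/S)
-t/S = -21/1 = -21.0
R = e^(-21.0) = 0.0
Percentage = 0.0 * 100
= 0.0


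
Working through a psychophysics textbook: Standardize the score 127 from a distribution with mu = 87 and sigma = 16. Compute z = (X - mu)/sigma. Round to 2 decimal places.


z = (X - mu) / sigma
= (127 - 87) / 16
= 40 / 16
= 2.50


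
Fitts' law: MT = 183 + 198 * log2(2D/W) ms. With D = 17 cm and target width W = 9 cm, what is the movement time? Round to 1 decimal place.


MT = 183 + 198 * log2(2*17/9)
2D/W = 3.777778
log2(3.777778) = 1.9175
MT = 183 + 198 * 1.9175
= 562.7 ms


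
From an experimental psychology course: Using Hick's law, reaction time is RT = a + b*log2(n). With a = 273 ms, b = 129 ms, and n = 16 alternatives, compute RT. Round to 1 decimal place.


RT = 273 + 129 * log2(16)
log2(16) = 4.0
RT = 273 + 129 * 4.0
= 273 + 516.0
= 789.0 ms


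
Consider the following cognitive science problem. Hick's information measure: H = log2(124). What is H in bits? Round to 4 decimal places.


H = log2(n)
H = log2(124)
= 6.9542


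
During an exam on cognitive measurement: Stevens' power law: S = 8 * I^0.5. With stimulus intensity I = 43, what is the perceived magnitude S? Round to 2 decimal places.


S = 8 * 43^0.5
43^0.5 = 6.5574
S = 8 * 6.5574
= 52.46


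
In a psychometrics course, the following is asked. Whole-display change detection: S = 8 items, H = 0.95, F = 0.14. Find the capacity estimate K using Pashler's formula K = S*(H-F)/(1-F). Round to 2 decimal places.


K = S * (H - F) / (1 - F)
H - F = 0.81
1 - F = 0.86
K = 8 * 0.81 / 0.86
= 7.53


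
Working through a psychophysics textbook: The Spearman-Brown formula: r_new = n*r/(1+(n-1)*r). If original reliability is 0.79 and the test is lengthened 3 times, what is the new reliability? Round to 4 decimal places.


r_new = n*r / (1 + (n-1)*r)
Numerator = 3 * 0.79 = 2.37
Denominator = 1 + 2 * 0.79 = 2.58
r_new = 2.37 / 2.58
= 0.9186


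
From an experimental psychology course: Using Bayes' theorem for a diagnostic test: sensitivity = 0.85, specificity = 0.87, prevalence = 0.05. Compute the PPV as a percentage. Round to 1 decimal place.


PPV = (sens * prev) / (sens * prev + (1-spec) * (1-prev))
Numerator = 0.85 * 0.05 = 0.0425
P(positive and no disease) = (1 - spec) * (1 - prev) = (1 - 0.87) * (1 - 0.05) = 0.1235
Denominator = 0.0425 + 0.1235 = 0.166
PPV = 0.0425 / 0.166 = 0.256024
As percentage = 25.6


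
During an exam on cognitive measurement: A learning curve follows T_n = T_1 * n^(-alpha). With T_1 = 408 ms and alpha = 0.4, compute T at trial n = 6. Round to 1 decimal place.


T_n = 408 * 6^(-0.4)
6^(-0.4) = 0.488359
T_n = 408 * 0.488359
= 199.3 ms


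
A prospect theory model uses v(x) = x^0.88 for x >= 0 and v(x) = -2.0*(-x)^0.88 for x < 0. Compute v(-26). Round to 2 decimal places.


Since x = -26 < 0, use v(x) = -lambda*(-x)^alpha
(-x) = 26
26^0.88 = 17.5864
v(-26) = -2.0 * 17.5864
= -35.17


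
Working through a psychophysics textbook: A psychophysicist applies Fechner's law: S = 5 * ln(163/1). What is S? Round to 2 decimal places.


S = 5 * ln(163/1)
I/I0 = 163.0
ln(163.0) = 5.0938
S = 5 * 5.0938
= 25.47


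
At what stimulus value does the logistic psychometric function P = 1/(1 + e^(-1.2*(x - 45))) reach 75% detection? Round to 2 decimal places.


At P = 0.75: 0.75 = 1/(1 + e^(-k*(x-x0)))
Solving: e^(-k*(x-x0)) = 1/3
x = x0 + ln(3)/k
ln(3) = 1.0986
x = 45 + 1.0986/1.2
= 45 + 0.9155
= 45.92


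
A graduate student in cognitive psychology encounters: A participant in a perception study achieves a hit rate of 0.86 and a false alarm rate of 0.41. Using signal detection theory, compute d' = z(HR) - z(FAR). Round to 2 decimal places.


d' = z(HR) - z(FAR)
z(0.86) = 1.0803
z(0.41) = -0.2275
d' = 1.0803 - -0.2275
= 1.31


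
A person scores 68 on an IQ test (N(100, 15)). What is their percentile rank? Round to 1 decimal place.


z = (IQ - mean) / SD
z = (68 - 100) / 15 = -2.1333
Percentile = Phi(-2.1333) * 100
Phi(-2.1333) = 0.01645
= 1.6


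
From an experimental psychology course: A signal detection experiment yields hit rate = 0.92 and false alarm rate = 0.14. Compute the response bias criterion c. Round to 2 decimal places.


c = -0.5 * (z(HR) + z(FAR))
z(0.92) = 1.4051
z(0.14) = -1.0803
c = -0.5 * (1.4051 + -1.0803)
= -0.5 * 0.3248
= -0.16


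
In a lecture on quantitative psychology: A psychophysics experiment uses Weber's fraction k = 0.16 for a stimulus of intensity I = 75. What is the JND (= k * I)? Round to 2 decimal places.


JND = k * I
JND = 0.16 * 75
= 12.00


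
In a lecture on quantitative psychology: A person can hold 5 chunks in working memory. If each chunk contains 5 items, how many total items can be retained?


Total items = chunks * items_per_chunk
= 5 * 5
= 25


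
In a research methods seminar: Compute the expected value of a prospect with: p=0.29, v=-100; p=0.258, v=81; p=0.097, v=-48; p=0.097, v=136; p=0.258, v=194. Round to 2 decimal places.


EU = sum(p_i * v_i)
0.29 * -100 = -29.0
0.258 * 81 = 20.898
0.097 * -48 = -4.656
0.097 * 136 = 13.192
0.258 * 194 = 50.052
EU = -29.0 + 20.898 + -4.656 + 13.192 + 50.052
= 50.49


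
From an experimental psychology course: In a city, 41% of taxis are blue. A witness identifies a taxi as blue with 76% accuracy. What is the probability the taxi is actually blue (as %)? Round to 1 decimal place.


P(blue | says blue) = P(says blue | blue)*P(blue) / [P(says blue | blue)*P(blue) + P(says blue | not blue)*P(not blue)]
Numerator = 0.76 * 0.41 = 0.3116
False identification = 0.24 * 0.59 = 0.1416
P = 0.3116 / (0.3116 + 0.1416)
= 0.3116 / 0.4532
As percentage = 68.8


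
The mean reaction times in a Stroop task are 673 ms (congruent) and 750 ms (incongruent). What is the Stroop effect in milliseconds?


Stroop effect = RT(incongruent) - RT(congruent)
= 750 - 673
= 77 ms


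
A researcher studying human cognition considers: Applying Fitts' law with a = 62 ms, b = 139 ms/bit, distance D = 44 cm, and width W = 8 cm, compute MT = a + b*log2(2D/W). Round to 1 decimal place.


MT = 62 + 139 * log2(2*44/8)
2D/W = 11.0
log2(11.0) = 3.4594
MT = 62 + 139 * 3.4594
= 542.9 ms


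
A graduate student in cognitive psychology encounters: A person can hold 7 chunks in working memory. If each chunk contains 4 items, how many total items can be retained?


Total items = chunks * items_per_chunk
= 7 * 4
= 28


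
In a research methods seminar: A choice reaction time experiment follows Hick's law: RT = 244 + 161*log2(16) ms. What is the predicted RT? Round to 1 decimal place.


RT = 244 + 161 * log2(16)
log2(16) = 4.0
RT = 244 + 161 * 4.0
= 244 + 644.0
= 888.0 ms


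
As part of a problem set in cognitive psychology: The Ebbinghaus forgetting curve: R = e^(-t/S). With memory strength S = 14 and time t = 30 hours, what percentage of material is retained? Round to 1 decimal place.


R = e^(-t/S)
-t/S = -30/14 = -2.142857
R = e^(-2.142857) = 0.117319
Percentage = 0.117319 * 100
= 11.7


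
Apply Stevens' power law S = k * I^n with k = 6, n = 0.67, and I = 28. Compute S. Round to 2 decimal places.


S = 6 * 28^0.67
28^0.67 = 9.3239
S = 6 * 9.3239
= 55.94


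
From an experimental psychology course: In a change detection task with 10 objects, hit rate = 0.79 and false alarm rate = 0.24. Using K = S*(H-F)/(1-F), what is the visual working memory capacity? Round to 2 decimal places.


K = S * (H - F) / (1 - F)
H - F = 0.55
1 - F = 0.76
K = 10 * 0.55 / 0.76
= 7.24


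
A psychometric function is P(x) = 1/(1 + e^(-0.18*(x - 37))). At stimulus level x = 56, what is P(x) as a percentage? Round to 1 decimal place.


P(x) = 1/(1 + e^(-0.18*(56 - 37)))
Exponent = -0.18 * 19 = -3.42
e^(-3.42) = 0.032712
P = 1/(1 + 0.032712) = 0.968324
Percentage = 96.8


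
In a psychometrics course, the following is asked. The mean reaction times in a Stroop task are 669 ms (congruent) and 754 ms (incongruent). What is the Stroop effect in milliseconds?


Stroop effect = RT(incongruent) - RT(congruent)
= 754 - 669
= 85 ms


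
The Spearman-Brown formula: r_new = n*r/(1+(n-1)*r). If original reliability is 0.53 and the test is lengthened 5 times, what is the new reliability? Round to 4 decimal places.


r_new = n*r / (1 + (n-1)*r)
Numerator = 5 * 0.53 = 2.65
Denominator = 1 + 4 * 0.53 = 3.12
r_new = 2.65 / 3.12
= 0.8494


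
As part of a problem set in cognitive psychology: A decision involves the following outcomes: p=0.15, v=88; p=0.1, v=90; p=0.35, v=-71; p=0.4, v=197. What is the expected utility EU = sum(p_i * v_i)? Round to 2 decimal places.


EU = sum(p_i * v_i)
0.15 * 88 = 13.2
0.1 * 90 = 9.0
0.35 * -71 = -24.85
0.4 * 197 = 78.8
EU = 13.2 + 9.0 + -24.85 + 78.8
= 76.15


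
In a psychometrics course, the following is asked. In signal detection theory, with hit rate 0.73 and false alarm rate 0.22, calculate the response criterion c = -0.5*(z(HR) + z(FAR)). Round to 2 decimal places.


c = -0.5 * (z(HR) + z(FAR))
z(0.73) = 0.6128
z(0.22) = -0.7722
c = -0.5 * (0.6128 + -0.7722)
= -0.5 * -0.1594
= 0.08


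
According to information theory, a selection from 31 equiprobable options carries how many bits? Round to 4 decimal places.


H = log2(n)
H = log2(31)
= 4.9542


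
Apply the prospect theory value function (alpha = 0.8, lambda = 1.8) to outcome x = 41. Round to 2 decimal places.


Since x = 41 >= 0, use v(x) = x^0.8
41^0.8 = 19.5086
v(41) = 19.51


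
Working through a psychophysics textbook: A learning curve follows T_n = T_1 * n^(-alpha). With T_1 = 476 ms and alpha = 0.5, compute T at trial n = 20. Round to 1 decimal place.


T_n = 476 * 20^(-0.5)
20^(-0.5) = 0.223607
T_n = 476 * 0.223607
= 106.4 ms


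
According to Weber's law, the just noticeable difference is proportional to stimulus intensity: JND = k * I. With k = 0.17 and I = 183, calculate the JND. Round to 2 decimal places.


JND = k * I
JND = 0.17 * 183
= 31.11


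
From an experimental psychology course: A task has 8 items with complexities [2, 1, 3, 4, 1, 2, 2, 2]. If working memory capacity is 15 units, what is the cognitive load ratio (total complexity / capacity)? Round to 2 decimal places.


Total complexity = 2 + 1 + 3 + 4 + 1 + 2 + 2 + 2 = 17
Load = total / capacity = 17 / 15
= 1.13


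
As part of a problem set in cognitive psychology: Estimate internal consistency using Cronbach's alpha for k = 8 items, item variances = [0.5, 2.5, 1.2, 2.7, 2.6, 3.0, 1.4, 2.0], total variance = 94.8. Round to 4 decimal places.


alpha = (k/(k-1)) * (1 - sum(s_i^2)/s_total^2)
sum(item variances) = 15.9
k/(k-1) = 8/7 = 1.142857
1 - 15.9/94.8 = 1 - 0.167722 = 0.832278
alpha = 1.142857 * 0.832278
= 0.9512


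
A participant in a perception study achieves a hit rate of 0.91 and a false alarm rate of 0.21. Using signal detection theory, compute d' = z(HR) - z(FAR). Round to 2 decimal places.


d' = z(HR) - z(FAR)
z(0.91) = 1.3408
z(0.21) = -0.8064
d' = 1.3408 - -0.8064
= 2.15


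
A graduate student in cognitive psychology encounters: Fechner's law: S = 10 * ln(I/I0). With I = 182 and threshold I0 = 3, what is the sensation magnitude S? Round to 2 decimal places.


S = 10 * ln(182/3)
I/I0 = 60.666667
ln(60.666667) = 4.1054
S = 10 * 4.1054
= 41.05


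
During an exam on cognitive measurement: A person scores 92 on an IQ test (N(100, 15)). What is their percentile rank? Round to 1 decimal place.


z = (IQ - mean) / SD
z = (92 - 100) / 15 = -0.5333
Percentile = Phi(-0.5333) * 100
Phi(-0.5333) = 0.296913
= 29.7


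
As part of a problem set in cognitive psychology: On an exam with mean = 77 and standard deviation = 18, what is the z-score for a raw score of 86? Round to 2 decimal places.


z = (X - mu) / sigma
= (86 - 77) / 18
= 9 / 18
= 0.50


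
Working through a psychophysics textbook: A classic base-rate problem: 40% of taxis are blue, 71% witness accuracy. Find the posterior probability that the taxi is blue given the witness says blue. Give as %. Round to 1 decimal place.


P(blue | says blue) = P(says blue | blue)*P(blue) / [P(says blue | blue)*P(blue) + P(says blue | not blue)*P(not blue)]
Numerator = 0.71 * 0.4 = 0.284
False identification = 0.29 * 0.6 = 0.174
P = 0.284 / (0.284 + 0.174)
= 0.284 / 0.458
As percentage = 62.0


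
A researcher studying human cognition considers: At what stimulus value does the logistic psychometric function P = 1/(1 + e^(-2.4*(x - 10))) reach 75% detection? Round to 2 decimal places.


At P = 0.75: 0.75 = 1/(1 + e^(-k*(x-x0)))
Solving: e^(-k*(x-x0)) = 1/3
x = x0 + ln(3)/k
ln(3) = 1.0986
x = 10 + 1.0986/2.4
= 10 + 0.4578
= 10.46


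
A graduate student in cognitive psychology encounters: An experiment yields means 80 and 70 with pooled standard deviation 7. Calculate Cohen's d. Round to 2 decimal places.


Cohen's d = (M1 - M2) / S_pooled
= (80 - 70) / 7
= 10 / 7
= 1.43


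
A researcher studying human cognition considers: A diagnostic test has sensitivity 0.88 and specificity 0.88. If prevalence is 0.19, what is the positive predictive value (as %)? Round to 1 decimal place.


PPV = (sens * prev) / (sens * prev + (1-spec) * (1-prev))
Numerator = 0.88 * 0.19 = 0.1672
P(positive and no disease) = (1 - spec) * (1 - prev) = (1 - 0.88) * (1 - 0.19) = 0.0972
Denominator = 0.1672 + 0.0972 = 0.2644
PPV = 0.1672 / 0.2644 = 0.632375
As percentage = 63.2


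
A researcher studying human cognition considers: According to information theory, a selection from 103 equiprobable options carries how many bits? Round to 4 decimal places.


H = log2(n)
H = log2(103)
= 6.6865


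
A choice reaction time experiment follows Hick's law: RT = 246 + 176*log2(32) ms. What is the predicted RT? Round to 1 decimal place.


RT = 246 + 176 * log2(32)
log2(32) = 5.0
RT = 246 + 176 * 5.0
= 246 + 880.0
= 1126.0 ms


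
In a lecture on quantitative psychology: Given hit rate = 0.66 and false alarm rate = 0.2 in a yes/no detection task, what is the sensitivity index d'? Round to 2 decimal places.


d' = z(HR) - z(FAR)
z(0.66) = 0.4125
z(0.2) = -0.8416
d' = 0.4125 - -0.8416
= 1.25
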